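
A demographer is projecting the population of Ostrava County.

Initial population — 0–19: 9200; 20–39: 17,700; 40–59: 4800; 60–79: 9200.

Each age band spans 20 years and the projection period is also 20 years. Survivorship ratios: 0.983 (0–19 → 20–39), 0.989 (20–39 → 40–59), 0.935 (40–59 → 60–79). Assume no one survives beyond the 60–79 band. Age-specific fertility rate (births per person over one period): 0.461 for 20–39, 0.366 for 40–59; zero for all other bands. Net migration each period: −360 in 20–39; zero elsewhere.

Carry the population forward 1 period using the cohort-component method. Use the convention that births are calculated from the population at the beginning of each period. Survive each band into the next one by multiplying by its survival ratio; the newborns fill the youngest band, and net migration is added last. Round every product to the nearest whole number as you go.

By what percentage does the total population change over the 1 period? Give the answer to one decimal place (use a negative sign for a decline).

(Groups numbered youngest = 1 to oldest = 4.)
— Period 1 —
Births: 17700 × 0.461 = 8160  |  4800 × 0.366 = 1757 ⇒ total 9917
Group 2: 9200 × 0.983 = 9044
Group 3: 17700 × 0.989 = 17505
Group 4: 4800 × 0.935 = 4488
Net migration: Group 2 − 360 → 8684
End of period: [9917, 8684, 17505, 4488]
Total: 40900 → 40594; change = -306; percentage change = -0.7%

-0.7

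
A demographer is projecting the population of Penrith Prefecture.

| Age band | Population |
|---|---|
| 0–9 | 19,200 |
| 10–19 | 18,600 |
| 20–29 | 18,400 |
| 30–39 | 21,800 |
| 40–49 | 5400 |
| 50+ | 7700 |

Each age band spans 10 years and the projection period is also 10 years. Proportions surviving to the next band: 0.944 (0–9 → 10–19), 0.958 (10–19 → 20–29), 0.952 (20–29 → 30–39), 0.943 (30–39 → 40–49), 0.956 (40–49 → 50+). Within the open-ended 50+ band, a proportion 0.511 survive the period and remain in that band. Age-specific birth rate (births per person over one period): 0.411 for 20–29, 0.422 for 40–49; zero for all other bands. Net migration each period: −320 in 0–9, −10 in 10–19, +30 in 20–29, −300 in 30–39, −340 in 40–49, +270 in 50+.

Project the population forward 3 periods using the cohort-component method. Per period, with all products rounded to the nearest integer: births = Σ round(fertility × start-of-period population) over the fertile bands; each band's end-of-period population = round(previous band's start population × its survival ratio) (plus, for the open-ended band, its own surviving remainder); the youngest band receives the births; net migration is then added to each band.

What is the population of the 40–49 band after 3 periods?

15401

After projecting period 1:
Births: 18400 * 0.411 = 7562  |  5400 * 0.422 = 2279 — total 9841
10–19: 19200 * 0.944 = 18125
20–29: 18600 * 0.958 = 17819
30–39: 18400 * 0.952 = 17517
40–49: 21800 * 0.943 = 20557
50+: 5400 * 0.956 + 7700 * 0.511 = 5162 + 3935 = 9097
Net migration: 0–9 − 320 → 9521; 10–19 − 10 → 18115; 20–29 + 30 → 17849; 30–39 − 300 → 17217; 40–49 − 340 → 20217; 50+ + 270 → 9367
Giving 9521 / 18115 / 17849 / 17217 / 20217 / 9367.
After projecting period 2:
Births: 17849 * 0.411 = 7336  |  20217 * 0.422 = 8532 — total 15868
10–19: 9521 * 0.944 = 8988
20–29: 18115 * 0.958 = 17354
30–39: 17849 * 0.952 = 16992
40–49: 17217 * 0.943 = 16236
50+: 20217 * 0.956 + 9367 * 0.511 = 19327 + 4787 = 24114
Net migration: 0–9 − 320 → 15548; 10–19 − 10 → 8978; 20–29 + 30 → 17384; 30–39 − 300 → 16692; 40–49 − 340 → 15896; 50+ + 270 → 24384
Giving 15548 / 8978 / 17384 / 16692 / 15896 / 24384.
After projecting period 3:
Births: 17384 * 0.411 = 7145  |  15896 * 0.422 = 6708 — total 13853
10–19: 15548 * 0.944 = 14677
20–29: 8978 * 0.958 = 8601
30–39: 17384 * 0.952 = 16550
40–49: 16692 * 0.943 = 15741
50+: 15896 * 0.956 + 24384 * 0.511 = 15197 + 12460 = 27657
Net migration: 0–9 − 320 → 13533; 10–19 − 10 → 14667; 20–29 + 30 → 8631; 30–39 − 300 → 16250; 40–49 − 340 → 15401; 50+ + 270 → 27927
Giving 13533 / 14667 / 8631 / 16250 / 15401 / 27927.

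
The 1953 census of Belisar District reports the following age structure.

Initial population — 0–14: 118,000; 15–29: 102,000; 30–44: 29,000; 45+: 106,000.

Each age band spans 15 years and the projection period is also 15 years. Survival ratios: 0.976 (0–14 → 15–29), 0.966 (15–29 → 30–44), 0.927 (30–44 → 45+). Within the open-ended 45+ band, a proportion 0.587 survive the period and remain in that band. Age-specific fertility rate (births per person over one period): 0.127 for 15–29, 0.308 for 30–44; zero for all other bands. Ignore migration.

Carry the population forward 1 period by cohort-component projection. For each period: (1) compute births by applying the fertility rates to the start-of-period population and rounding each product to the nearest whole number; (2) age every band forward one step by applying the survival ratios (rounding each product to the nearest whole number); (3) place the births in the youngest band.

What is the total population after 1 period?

324691

(Groups numbered youngest = 1 to oldest = 4.)
— Period 1 —
Births: 102000 * 0.127 = 12954 ; 29000 * 0.308 = 8932 → total 21886
Group 2: 118000 * 0.976 = 115168
Group 3: 102000 * 0.966 = 98532
Group 4: 29000 * 0.927 + 106000 * 0.587 = 26883 + 62222 = 89105
Population now: 0–14=21886, 15–29=115168, 30–44=98532, 45+=89105
Total after period 1: 21886 + 115168 + 98532 + 89105 = 324691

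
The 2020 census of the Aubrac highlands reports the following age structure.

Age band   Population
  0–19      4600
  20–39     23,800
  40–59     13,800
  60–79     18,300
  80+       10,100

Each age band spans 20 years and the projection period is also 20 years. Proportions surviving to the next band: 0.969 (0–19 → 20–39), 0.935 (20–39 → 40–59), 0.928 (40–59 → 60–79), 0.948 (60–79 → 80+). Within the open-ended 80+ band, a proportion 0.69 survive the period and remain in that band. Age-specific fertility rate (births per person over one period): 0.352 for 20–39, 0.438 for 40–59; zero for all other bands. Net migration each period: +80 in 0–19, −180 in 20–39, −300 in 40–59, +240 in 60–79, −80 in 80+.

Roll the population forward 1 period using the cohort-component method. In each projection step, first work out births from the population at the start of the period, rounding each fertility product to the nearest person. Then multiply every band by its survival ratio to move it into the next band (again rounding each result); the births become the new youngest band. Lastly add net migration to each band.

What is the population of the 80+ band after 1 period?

[period 1]
Births: 23800 × 0.352 = 8378, 13800 × 0.438 = 6044 → 14422
20–39: 4600 × 0.969 = 4457
40–59: 23800 × 0.935 = 22253
60–79: 13800 × 0.928 = 12806
80+: 18300 × 0.948 + 10100 × 0.69 = 17348 + 6969 = 24317
Net migration: 0–19 + 80 → 14502; 20–39 − 180 → 4277; 40–59 − 300 → 21953; 60–79 + 240 → 13046; 80+ − 80 → 24237
Population now: 0–19=14502, 20–39=4277, 40–59=21953, 60–79=13046, 80+=24237

24237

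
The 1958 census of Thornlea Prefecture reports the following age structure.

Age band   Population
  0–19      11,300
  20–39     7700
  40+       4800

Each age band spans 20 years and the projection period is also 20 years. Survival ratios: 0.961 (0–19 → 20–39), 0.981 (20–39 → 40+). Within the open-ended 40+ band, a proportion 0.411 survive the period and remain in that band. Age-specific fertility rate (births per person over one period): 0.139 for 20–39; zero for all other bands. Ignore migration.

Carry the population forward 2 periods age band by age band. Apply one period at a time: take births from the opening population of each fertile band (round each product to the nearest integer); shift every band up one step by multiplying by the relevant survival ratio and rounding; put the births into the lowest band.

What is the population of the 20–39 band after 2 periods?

(Bands numbered youngest = 1 to oldest = 3.)
— Period 1 —
Births: 7700 * 0.139 = 1070
Band 2: 11300 * 0.961 = 10859
Band 3: 7700 * 0.981 + 4800 * 0.411 = 7554 + 1973 = 9527
Population now: 0–19=1070, 20–39=10859, 40+=9527
— Period 2 —
Births: 10859 * 0.139 = 1509
Band 2: 1070 * 0.961 = 1028
Band 3: 10859 * 0.981 + 9527 * 0.411 = 10653 + 3916 = 14569
Population now: 0–19=1509, 20–39=1028, 40+=14569

1028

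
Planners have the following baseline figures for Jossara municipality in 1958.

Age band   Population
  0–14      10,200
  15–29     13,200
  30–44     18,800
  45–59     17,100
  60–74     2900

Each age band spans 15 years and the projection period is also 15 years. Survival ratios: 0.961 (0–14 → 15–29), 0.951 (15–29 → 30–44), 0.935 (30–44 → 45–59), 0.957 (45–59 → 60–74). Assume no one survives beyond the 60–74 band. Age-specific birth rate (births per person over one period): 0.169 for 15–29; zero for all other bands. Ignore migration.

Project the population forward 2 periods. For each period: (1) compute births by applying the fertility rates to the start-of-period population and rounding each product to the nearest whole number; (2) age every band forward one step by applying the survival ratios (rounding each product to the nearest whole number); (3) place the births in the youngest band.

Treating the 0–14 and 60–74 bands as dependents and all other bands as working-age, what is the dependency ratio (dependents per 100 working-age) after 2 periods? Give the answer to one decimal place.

79.6

Call the groups 1 to 5, youngest first.
Period 1:
Births: 13200 × 0.169 = 2231
Group 2: 10200 × 0.961 = 9802
Group 3: 13200 × 0.951 = 12553
Group 4: 18800 × 0.935 = 17578
Group 5: 17100 × 0.957 = 16365
Population now: 0–14=2231, 15–29=9802, 30–44=12553, 45–59=17578, 60–74=16365
Period 2:
Births: 9802 × 0.169 = 1657
Group 2: 2231 × 0.961 = 2144
Group 3: 9802 × 0.951 = 9322
Group 4: 12553 × 0.935 = 11737
Group 5: 17578 × 0.957 = 16822
Population now: 0–14=1657, 15–29=2144, 30–44=9322, 45–59=11737, 60–74=16822
Dependents (band 0–14 + band 60–74) = 1657 + 16822 = 18479; working-age = 23203; ratio = 18479/23203 × 100 = 79.6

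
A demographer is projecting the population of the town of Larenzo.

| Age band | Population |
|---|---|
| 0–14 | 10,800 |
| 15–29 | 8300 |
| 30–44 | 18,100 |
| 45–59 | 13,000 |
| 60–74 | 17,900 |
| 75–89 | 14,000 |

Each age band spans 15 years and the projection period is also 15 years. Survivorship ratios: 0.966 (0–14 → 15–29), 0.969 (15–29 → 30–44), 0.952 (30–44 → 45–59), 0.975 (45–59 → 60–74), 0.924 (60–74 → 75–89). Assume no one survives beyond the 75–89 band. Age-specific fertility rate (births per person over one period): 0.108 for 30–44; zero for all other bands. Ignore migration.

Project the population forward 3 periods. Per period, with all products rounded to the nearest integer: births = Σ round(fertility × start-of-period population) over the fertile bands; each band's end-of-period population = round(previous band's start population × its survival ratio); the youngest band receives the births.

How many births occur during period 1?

Call the groups 1 to 6, youngest first.
Period 1:
Births: 18100 × 0.108 = 1955
Group 2: 10800 × 0.966 = 10433
Group 3: 8300 × 0.969 = 8043
Group 4: 18100 × 0.952 = 17231
Group 5: 13000 × 0.975 = 12675
Group 6: 17900 × 0.924 = 16540
→ [1955, 10433, 8043, 17231, 12675, 16540]

1955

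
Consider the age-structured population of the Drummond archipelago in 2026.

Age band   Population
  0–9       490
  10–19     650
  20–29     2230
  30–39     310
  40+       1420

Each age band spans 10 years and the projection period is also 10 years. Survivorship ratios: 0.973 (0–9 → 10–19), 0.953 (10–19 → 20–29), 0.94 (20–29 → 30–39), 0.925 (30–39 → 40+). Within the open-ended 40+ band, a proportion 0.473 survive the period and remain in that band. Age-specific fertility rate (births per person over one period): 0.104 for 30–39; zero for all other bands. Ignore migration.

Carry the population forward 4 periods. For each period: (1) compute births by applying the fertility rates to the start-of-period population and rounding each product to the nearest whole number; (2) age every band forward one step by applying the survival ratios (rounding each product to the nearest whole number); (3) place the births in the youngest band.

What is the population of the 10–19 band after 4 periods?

— Period 1 —
Births: 310 × 0.104 = 32
10–19: 490 × 0.973 = 477
20–29: 650 × 0.953 = 619
30–39: 2230 × 0.94 = 2096
40+: 310 × 0.925 + 1420 × 0.473 = 287 + 672 = 959
Giving 32 / 477 / 619 / 2096 / 959.
— Period 2 —
Births: 2096 × 0.104 = 218
10–19: 32 × 0.973 = 31
20–29: 477 × 0.953 = 455
30–39: 619 × 0.94 = 582
40+: 2096 × 0.925 + 959 × 0.473 = 1939 + 454 = 2393
Giving 218 / 31 / 455 / 582 / 2393.
— Period 3 —
Births: 582 × 0.104 = 61
10–19: 218 × 0.973 = 212
20–29: 31 × 0.953 = 30
30–39: 455 × 0.94 = 428
40+: 582 × 0.925 + 2393 × 0.473 = 538 + 1132 = 1670
Giving 61 / 212 / 30 / 428 / 1670.
— Period 4 —
Births: 428 × 0.104 = 45
10–19: 61 × 0.973 = 59
20–29: 212 × 0.953 = 202
30–39: 30 × 0.94 = 28
40+: 428 × 0.925 + 1670 × 0.473 = 396 + 790 = 1186
Giving 45 / 59 / 202 / 28 / 1186.

59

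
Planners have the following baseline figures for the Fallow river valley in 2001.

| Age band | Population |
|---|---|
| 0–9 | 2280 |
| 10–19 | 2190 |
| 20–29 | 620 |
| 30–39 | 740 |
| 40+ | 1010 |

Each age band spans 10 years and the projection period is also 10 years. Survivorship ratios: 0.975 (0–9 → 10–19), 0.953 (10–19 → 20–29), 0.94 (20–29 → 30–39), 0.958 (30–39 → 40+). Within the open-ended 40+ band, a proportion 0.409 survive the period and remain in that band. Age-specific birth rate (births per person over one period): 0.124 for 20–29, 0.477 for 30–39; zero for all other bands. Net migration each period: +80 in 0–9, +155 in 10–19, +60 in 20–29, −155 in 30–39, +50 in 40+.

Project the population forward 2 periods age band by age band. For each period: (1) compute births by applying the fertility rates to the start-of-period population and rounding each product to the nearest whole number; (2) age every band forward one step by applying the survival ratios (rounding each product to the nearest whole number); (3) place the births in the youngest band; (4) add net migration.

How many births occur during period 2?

Let group 1 be 0–9 through group 5 = 40+.
Period 1.
Births: 620 × 0.124 = 77, 740 × 0.477 = 353 ⇒ total 430
Group 2: 2280 × 0.975 = 2223
Group 3: 2190 × 0.953 = 2087
Group 4: 620 × 0.94 = 583
Group 5: 740 × 0.958 + 1010 × 0.409 = 709 + 413 = 1122
Net migration: Group 1 + 80 → 510; Group 2 + 155 → 2378; Group 3 + 60 → 2147; Group 4 − 155 → 428; Group 5 + 50 → 1172
→ [510, 2378, 2147, 428, 1172]
Period 2.
Births: 2147 × 0.124 = 266, 428 × 0.477 = 204 ⇒ total 470
Group 2: 510 × 0.975 = 497
Group 3: 2378 × 0.953 = 2266
Group 4: 2147 × 0.94 = 2018
Group 5: 428 × 0.958 + 1172 × 0.409 = 410 + 479 = 889
Net migration: Group 1 + 80 → 550; Group 2 + 155 → 652; Group 3 + 60 → 2326; Group 4 − 155 → 1863; Group 5 + 50 → 939
→ [550, 652, 2326, 1863, 939]

470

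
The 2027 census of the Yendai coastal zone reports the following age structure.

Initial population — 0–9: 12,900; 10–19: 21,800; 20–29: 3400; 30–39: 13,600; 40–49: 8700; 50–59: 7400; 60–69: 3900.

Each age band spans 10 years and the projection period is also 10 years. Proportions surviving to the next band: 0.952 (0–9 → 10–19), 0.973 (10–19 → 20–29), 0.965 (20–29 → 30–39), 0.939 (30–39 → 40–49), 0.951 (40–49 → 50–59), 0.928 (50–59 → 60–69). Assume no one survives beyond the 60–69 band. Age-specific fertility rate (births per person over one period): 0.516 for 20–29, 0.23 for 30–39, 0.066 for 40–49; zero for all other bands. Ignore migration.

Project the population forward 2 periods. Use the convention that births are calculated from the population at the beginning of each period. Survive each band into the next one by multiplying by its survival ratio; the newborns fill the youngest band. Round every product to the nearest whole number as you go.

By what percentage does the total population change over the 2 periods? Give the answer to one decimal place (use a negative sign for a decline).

1.9

After projecting period 1:
Births: 3400 × 0.516 = 1754 ; 13600 × 0.23 = 3128 ; 8700 × 0.066 = 574 → 5456
10–19: 12900 × 0.952 = 12281
20–29: 21800 × 0.973 = 21211
30–39: 3400 × 0.965 = 3281
40–49: 13600 × 0.939 = 12770
50–59: 8700 × 0.951 = 8274
60–69: 7400 × 0.928 = 6867
Giving 5456 / 12281 / 21211 / 3281 / 12770 / 8274 / 6867.
After projecting period 2:
Births: 21211 × 0.516 = 10945 ; 3281 × 0.23 = 755 ; 12770 × 0.066 = 843 → 12543
10–19: 5456 × 0.952 = 5194
20–29: 12281 × 0.973 = 11949
30–39: 21211 × 0.965 = 20469
40–49: 3281 × 0.939 = 3081
50–59: 12770 × 0.951 = 12144
60–69: 8274 × 0.928 = 7678
Giving 12543 / 5194 / 11949 / 20469 / 3081 / 12144 / 7678.
Total: 71700 → 73058; change = 1358; percentage change = 1.9%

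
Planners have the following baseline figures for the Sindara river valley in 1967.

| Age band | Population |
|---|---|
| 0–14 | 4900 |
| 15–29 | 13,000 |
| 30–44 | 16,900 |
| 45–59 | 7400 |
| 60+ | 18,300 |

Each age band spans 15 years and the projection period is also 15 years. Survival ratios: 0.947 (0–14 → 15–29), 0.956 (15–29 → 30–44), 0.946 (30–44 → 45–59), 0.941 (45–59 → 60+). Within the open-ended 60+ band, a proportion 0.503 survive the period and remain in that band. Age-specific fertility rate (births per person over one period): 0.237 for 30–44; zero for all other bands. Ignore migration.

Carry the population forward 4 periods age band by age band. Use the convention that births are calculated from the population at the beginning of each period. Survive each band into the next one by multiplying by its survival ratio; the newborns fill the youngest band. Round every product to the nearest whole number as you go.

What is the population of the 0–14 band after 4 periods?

Period 1:
Births: 16900 * 0.237 = 4005
15–29: 4900 * 0.947 = 4640
30–44: 13000 * 0.956 = 12428
45–59: 16900 * 0.946 = 15987
60+: 7400 * 0.941 + 18300 * 0.503 = 6963 + 9205 = 16168
Population now: 0–14=4005, 15–29=4640, 30–44=12428, 45–59=15987, 60+=16168
Period 2:
Births: 12428 * 0.237 = 2945
15–29: 4005 * 0.947 = 3793
30–44: 4640 * 0.956 = 4436
45–59: 12428 * 0.946 = 11757
60+: 15987 * 0.941 + 16168 * 0.503 = 15044 + 8133 = 23177
Population now: 0–14=2945, 15–29=3793, 30–44=4436, 45–59=11757, 60+=23177
Period 3:
Births: 4436 * 0.237 = 1051
15–29: 2945 * 0.947 = 2789
30–44: 3793 * 0.956 = 3626
45–59: 4436 * 0.946 = 4196
60+: 11757 * 0.941 + 23177 * 0.503 = 11063 + 11658 = 22721
Population now: 0–14=1051, 15–29=2789, 30–44=3626, 45–59=4196, 60+=22721
Period 4:
Births: 3626 * 0.237 = 859
15–29: 1051 * 0.947 = 995
30–44: 2789 * 0.956 = 2666
45–59: 3626 * 0.946 = 3430
60+: 4196 * 0.941 + 22721 * 0.503 = 3948 + 11429 = 15377
Population now: 0–14=859, 15–29=995, 30–44=2666, 45–59=3430, 60+=15377

859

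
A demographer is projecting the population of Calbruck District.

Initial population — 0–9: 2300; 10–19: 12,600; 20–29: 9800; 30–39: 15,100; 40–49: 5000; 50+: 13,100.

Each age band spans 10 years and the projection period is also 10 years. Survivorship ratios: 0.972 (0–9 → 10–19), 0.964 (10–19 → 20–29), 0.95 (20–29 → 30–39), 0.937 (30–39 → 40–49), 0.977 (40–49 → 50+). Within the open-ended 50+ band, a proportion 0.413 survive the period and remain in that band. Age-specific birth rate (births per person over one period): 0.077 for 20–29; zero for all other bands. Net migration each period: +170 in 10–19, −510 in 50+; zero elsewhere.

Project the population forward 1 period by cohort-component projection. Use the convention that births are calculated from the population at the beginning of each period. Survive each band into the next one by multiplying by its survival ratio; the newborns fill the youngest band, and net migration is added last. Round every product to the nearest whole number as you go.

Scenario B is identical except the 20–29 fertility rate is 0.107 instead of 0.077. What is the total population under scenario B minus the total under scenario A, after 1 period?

(Bands numbered youngest = 1 to oldest = 6.)
— Period 1 —
Births: 9800 × 0.077 = 755
Band 2: 2300 × 0.972 = 2236
Band 3: 12600 × 0.964 = 12146
Band 4: 9800 × 0.95 = 9310
Band 5: 15100 × 0.937 = 14149
Band 6: 5000 × 0.977 + 13100 × 0.413 = 4885 + 5410 = 10295
Net migration: Band 2 + 170 → 2406; Band 6 − 510 → 9785
Population now: 0–9=755, 10–19=2406, 20–29=12146, 30–39=9310, 40–49=14149, 50+=9785
Scenario A total after 1 period: 48551
Scenario B projection —
— Period 1 —
Births: 9800 × 0.107 = 1049
Band 2: 2300 × 0.972 = 2236
Band 3: 12600 × 0.964 = 12146
Band 4: 9800 × 0.95 = 9310
Band 5: 15100 × 0.937 = 14149
Band 6: 5000 × 0.977 + 13100 × 0.413 = 4885 + 5410 = 10295
Net migration: Band 2 + 170 → 2406; Band 6 − 510 → 9785
Population now: 0–9=1049, 10–19=2406, 20–29=12146, 30–39=9310, 40–49=14149, 50+=9785
Scenario B total after 1 period: 48845
Difference B − A = 48845 − 48551 = 294

294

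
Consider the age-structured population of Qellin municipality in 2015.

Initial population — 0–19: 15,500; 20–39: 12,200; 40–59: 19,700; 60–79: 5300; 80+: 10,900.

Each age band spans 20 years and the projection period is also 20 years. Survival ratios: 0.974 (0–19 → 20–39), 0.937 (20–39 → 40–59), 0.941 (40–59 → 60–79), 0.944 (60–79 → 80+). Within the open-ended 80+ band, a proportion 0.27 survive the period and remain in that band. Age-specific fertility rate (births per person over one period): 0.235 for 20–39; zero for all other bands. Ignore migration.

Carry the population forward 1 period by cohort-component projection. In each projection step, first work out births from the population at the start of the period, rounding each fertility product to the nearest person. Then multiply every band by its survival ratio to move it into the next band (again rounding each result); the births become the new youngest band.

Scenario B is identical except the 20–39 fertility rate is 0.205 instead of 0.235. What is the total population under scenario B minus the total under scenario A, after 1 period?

-366

Period 1.
Births: 12200 × 0.235 = 2867
20–39: 15500 × 0.974 = 15097
40–59: 12200 × 0.937 = 11431
60–79: 19700 × 0.941 = 18538
80+: 5300 × 0.944 + 10900 × 0.27 = 5003 + 2943 = 7946
Giving 2867 / 15097 / 11431 / 18538 / 7946.
Scenario A total after 1 period: 55879
Scenario B projection —
Period 1.
Births: 12200 × 0.205 = 2501
20–39: 15500 × 0.974 = 15097
40–59: 12200 × 0.937 = 11431
60–79: 19700 × 0.941 = 18538
80+: 5300 × 0.944 + 10900 × 0.27 = 5003 + 2943 = 7946
Giving 2501 / 15097 / 11431 / 18538 / 7946.
Scenario B total after 1 period: 55513
Difference B − A = 55513 − 55879 = -366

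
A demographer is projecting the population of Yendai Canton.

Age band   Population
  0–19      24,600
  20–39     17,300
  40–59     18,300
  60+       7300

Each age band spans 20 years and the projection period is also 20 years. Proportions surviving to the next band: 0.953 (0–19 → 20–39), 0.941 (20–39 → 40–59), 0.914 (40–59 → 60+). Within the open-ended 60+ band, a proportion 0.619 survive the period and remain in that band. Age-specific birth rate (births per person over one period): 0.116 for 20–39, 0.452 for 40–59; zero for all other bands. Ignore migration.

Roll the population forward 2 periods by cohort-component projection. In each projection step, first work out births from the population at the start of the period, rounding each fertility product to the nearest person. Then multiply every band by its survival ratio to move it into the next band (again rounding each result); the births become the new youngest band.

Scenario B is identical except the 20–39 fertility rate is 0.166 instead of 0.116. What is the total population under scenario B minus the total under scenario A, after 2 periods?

1996

Call the bands 1 to 4, youngest first.
— Period 1 —
Births: 17300 * 0.116 = 2007  |  18300 * 0.452 = 8272 → 10279
Band 2: 24600 * 0.953 = 23444
Band 3: 17300 * 0.941 = 16279
Band 4: 18300 * 0.914 + 7300 * 0.619 = 16726 + 4519 = 21245
End of period: [10279, 23444, 16279, 21245]
— Period 2 —
Births: 23444 * 0.116 = 2720  |  16279 * 0.452 = 7358 → 10078
Band 2: 10279 * 0.953 = 9796
Band 3: 23444 * 0.941 = 22061
Band 4: 16279 * 0.914 + 21245 * 0.619 = 14879 + 13151 = 28030
End of period: [10078, 9796, 22061, 28030]
Scenario A total after 2 periods: 69965
Scenario B projection —
— Period 1 —
Births: 17300 * 0.166 = 2872  |  18300 * 0.452 = 8272 → 11144
Band 2: 24600 * 0.953 = 23444
Band 3: 17300 * 0.941 = 16279
Band 4: 18300 * 0.914 + 7300 * 0.619 = 16726 + 4519 = 21245
End of period: [11144, 23444, 16279, 21245]
— Period 2 —
Births: 23444 * 0.166 = 3892  |  16279 * 0.452 = 7358 → 11250
Band 2: 11144 * 0.953 = 10620
Band 3: 23444 * 0.941 = 22061
Band 4: 16279 * 0.914 + 21245 * 0.619 = 14879 + 13151 = 28030
End of period: [11250, 10620, 22061, 28030]
Scenario B total after 2 periods: 71961
Difference B − A = 71961 − 69965 = 1996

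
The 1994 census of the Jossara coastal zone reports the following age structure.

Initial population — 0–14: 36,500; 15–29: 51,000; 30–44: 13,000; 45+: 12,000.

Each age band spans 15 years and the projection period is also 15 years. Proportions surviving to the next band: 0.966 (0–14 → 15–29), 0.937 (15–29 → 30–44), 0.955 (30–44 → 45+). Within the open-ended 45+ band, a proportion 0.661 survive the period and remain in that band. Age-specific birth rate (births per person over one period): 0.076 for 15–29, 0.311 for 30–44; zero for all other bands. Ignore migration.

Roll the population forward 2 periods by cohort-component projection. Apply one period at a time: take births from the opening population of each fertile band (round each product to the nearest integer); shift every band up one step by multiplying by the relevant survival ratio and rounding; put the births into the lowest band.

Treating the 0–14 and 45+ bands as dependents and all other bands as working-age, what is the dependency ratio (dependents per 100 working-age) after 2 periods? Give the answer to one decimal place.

Call the bands 1 to 4, youngest first.
Period 1:
Births: 51000 * 0.076 = 3876 ; 13000 * 0.311 = 4043 → 7919
Band 2: 36500 * 0.966 = 35259
Band 3: 51000 * 0.937 = 47787
Band 4: 13000 * 0.955 + 12000 * 0.661 = 12415 + 7932 = 20347
Giving 7919 / 35259 / 47787 / 20347.
Period 2:
Births: 35259 * 0.076 = 2680 ; 47787 * 0.311 = 14862 → 17542
Band 2: 7919 * 0.966 = 7650
Band 3: 35259 * 0.937 = 33038
Band 4: 47787 * 0.955 + 20347 * 0.661 = 45637 + 13449 = 59086
Giving 17542 / 7650 / 33038 / 59086.
Dependents (band 0–14 + band 45+) = 17542 + 59086 = 76628; working-age = 40688; ratio = 76628/40688 × 100 = 188.3

188.3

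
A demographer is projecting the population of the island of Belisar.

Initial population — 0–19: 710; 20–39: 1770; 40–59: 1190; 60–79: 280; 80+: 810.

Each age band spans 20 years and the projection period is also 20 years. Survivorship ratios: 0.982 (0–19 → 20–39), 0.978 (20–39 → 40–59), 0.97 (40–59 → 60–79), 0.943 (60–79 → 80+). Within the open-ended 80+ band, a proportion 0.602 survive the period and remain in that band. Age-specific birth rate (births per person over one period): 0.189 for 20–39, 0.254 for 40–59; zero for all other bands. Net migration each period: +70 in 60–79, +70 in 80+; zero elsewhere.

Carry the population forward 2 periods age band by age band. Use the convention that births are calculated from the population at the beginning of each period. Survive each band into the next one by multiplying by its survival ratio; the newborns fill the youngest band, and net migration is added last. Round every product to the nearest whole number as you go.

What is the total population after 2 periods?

Call the bands 1 to 5, youngest first.
[period 1]
Births: 1770 × 0.189 = 335 ; 1190 × 0.254 = 302 → 637
Band 2: 710 × 0.982 = 697
Band 3: 1770 × 0.978 = 1731
Band 4: 1190 × 0.97 = 1154
Band 5: 280 × 0.943 + 810 × 0.602 = 264 + 488 = 752
Net migration: Band 4 + 70 → 1224; Band 5 + 70 → 822
Population now: 0–19=637, 20–39=697, 40–59=1731, 60–79=1224, 80+=822
[period 2]
Births: 697 × 0.189 = 132 ; 1731 × 0.254 = 440 → 572
Band 2: 637 × 0.982 = 626
Band 3: 697 × 0.978 = 682
Band 4: 1731 × 0.97 = 1679
Band 5: 1224 × 0.943 + 822 × 0.602 = 1154 + 495 = 1649
Net migration: Band 4 + 70 → 1749; Band 5 + 70 → 1719
Population now: 0–19=572, 20–39=626, 40–59=682, 60–79=1749, 80+=1719
Total after period 2: 572 + 626 + 682 + 1749 + 1719 = 5348

5348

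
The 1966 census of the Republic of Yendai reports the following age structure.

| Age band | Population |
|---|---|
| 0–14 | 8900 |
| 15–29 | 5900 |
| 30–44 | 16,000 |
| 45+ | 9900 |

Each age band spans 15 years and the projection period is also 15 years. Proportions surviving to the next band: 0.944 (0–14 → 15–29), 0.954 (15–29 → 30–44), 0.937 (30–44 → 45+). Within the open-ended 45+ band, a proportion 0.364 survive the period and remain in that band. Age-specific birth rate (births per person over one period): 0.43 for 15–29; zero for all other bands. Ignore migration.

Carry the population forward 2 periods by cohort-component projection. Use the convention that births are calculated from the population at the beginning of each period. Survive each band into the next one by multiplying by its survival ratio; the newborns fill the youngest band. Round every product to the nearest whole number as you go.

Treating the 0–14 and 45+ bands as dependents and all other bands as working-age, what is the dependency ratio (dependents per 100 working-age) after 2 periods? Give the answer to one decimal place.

150.4

Let group 1 be 0–14 through group 4 = 45+.
— Period 1 —
Births: 5900 × 0.43 = 2537
Group 2: 8900 × 0.944 = 8402
Group 3: 5900 × 0.954 = 5629
Group 4: 16000 × 0.937 + 9900 × 0.364 = 14992 + 3604 = 18596
Population now: 0–14=2537, 15–29=8402, 30–44=5629, 45+=18596
— Period 2 —
Births: 8402 × 0.43 = 3613
Group 2: 2537 × 0.944 = 2395
Group 3: 8402 × 0.954 = 8016
Group 4: 5629 × 0.937 + 18596 × 0.364 = 5274 + 6769 = 12043
Population now: 0–14=3613, 15–29=2395, 30–44=8016, 45+=12043
Dependents (band 0–14 + band 45+) = 3613 + 12043 = 15656; working-age = 10411; ratio = 15656/10411 × 100 = 150.4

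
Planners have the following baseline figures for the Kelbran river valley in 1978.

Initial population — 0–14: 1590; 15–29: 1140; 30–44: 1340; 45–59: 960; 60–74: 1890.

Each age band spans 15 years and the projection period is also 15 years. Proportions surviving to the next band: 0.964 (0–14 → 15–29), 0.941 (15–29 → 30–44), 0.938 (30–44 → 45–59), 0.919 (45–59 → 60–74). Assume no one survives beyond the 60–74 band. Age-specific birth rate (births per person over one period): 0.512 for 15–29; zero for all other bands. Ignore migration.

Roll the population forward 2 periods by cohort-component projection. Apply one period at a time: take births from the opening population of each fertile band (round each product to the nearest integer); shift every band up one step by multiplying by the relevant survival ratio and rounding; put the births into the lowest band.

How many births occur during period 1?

584

[period 1]
Births: 1140 × 0.512 = 584
15–29: 1590 × 0.964 = 1533
30–44: 1140 × 0.941 = 1073
45–59: 1340 × 0.938 = 1257
60–74: 960 × 0.919 = 882
End of period: [584, 1533, 1073, 1257, 882]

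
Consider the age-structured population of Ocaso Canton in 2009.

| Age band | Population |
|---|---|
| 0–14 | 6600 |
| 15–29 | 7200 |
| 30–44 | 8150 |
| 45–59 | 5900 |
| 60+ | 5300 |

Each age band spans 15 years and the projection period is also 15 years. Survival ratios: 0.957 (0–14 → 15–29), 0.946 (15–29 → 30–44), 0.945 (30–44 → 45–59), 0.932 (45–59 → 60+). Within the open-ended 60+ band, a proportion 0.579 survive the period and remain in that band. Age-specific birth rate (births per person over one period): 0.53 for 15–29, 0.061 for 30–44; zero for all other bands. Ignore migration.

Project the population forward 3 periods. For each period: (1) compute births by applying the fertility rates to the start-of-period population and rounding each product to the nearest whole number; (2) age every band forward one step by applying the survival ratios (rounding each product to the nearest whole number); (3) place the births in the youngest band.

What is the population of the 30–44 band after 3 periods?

Numbering the bands 1..5 from youngest to oldest:
After projecting period 1:
Births: 7200 * 0.53 = 3816  |  8150 * 0.061 = 497 — total 4313
Band 2: 6600 * 0.957 = 6316
Band 3: 7200 * 0.946 = 6811
Band 4: 8150 * 0.945 = 7702
Band 5: 5900 * 0.932 + 5300 * 0.579 = 5499 + 3069 = 8568
End of period: [4313, 6316, 6811, 7702, 8568]
After projecting period 2:
Births: 6316 * 0.53 = 3347  |  6811 * 0.061 = 415 — total 3762
Band 2: 4313 * 0.957 = 4128
Band 3: 6316 * 0.946 = 5975
Band 4: 6811 * 0.945 = 6436
Band 5: 7702 * 0.932 + 8568 * 0.579 = 7178 + 4961 = 12139
End of period: [3762, 4128, 5975, 6436, 12139]
After projecting period 3:
Births: 4128 * 0.53 = 2188  |  5975 * 0.061 = 364 — total 2552
Band 2: 3762 * 0.957 = 3600
Band 3: 4128 * 0.946 = 3905
Band 4: 5975 * 0.945 = 5646
Band 5: 6436 * 0.932 + 12139 * 0.579 = 5998 + 7028 = 13026
End of period: [2552, 3600, 3905, 5646, 13026]

3905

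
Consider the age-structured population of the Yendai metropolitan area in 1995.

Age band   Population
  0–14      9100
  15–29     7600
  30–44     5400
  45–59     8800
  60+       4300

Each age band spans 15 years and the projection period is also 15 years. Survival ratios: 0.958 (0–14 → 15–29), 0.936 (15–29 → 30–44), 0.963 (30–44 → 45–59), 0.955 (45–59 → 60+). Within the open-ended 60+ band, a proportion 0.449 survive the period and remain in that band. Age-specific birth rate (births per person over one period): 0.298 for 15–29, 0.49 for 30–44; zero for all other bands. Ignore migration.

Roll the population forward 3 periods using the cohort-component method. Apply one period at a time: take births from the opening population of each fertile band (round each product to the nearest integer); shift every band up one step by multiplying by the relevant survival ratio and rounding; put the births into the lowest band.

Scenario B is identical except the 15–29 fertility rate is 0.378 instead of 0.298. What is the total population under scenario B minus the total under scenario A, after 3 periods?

After projecting period 1:
Births: 7600 × 0.298 = 2265  |  5400 × 0.49 = 2646 → total 4911
15–29: 9100 × 0.958 = 8718
30–44: 7600 × 0.936 = 7114
45–59: 5400 × 0.963 = 5200
60+: 8800 × 0.955 + 4300 × 0.449 = 8404 + 1931 = 10335
End of period: [4911, 8718, 7114, 5200, 10335]
After projecting period 2:
Births: 8718 × 0.298 = 2598  |  7114 × 0.49 = 3486 → total 6084
15–29: 4911 × 0.958 = 4705
30–44: 8718 × 0.936 = 8160
45–59: 7114 × 0.963 = 6851
60+: 5200 × 0.955 + 10335 × 0.449 = 4966 + 4640 = 9606
End of period: [6084, 4705, 8160, 6851, 9606]
After projecting period 3:
Births: 4705 × 0.298 = 1402  |  8160 × 0.49 = 3998 → total 5400
15–29: 6084 × 0.958 = 5828
30–44: 4705 × 0.936 = 4404
45–59: 8160 × 0.963 = 7858
60+: 6851 × 0.955 + 9606 × 0.449 = 6543 + 4313 = 10856
End of period: [5400, 5828, 4404, 7858, 10856]
Scenario A total after 3 periods: 34346
Scenario B projection —
After projecting period 1:
Births: 7600 × 0.378 = 2873  |  5400 × 0.49 = 2646 → total 5519
15–29: 9100 × 0.958 = 8718
30–44: 7600 × 0.936 = 7114
45–59: 5400 × 0.963 = 5200
60+: 8800 × 0.955 + 4300 × 0.449 = 8404 + 1931 = 10335
End of period: [5519, 8718, 7114, 5200, 10335]
After projecting period 2:
Births: 8718 × 0.378 = 3295  |  7114 × 0.49 = 3486 → total 6781
15–29: 5519 × 0.958 = 5287
30–44: 8718 × 0.936 = 8160
45–59: 7114 × 0.963 = 6851
60+: 5200 × 0.955 + 10335 × 0.449 = 4966 + 4640 = 9606
End of period: [6781, 5287, 8160, 6851, 9606]
After projecting period 3:
Births: 5287 × 0.378 = 1998  |  8160 × 0.49 = 3998 → total 5996
15–29: 6781 × 0.958 = 6496
30–44: 5287 × 0.936 = 4949
45–59: 8160 × 0.963 = 7858
60+: 6851 × 0.955 + 9606 × 0.449 = 6543 + 4313 = 10856
End of period: [5996, 6496, 4949, 7858, 10856]
Scenario B total after 3 periods: 36155
Difference B − A = 36155 − 34346 = 1809

1809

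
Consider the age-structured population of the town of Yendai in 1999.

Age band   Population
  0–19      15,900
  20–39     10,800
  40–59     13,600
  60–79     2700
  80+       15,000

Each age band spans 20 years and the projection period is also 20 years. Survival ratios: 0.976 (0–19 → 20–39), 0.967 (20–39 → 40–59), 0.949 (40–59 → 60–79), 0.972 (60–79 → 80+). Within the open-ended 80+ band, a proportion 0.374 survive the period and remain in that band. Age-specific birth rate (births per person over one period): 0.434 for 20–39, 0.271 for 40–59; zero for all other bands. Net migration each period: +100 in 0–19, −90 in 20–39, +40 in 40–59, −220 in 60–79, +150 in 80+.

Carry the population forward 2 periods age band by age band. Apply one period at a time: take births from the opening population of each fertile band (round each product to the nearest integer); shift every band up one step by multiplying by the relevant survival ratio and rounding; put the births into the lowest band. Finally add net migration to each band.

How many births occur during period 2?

Numbering the bands 1..5 from youngest to oldest:
[period 1]
Births: 10800 × 0.434 = 4687  |  13600 × 0.271 = 3686 ⇒ total 8373
Band 2: 15900 × 0.976 = 15518
Band 3: 10800 × 0.967 = 10444
Band 4: 13600 × 0.949 = 12906
Band 5: 2700 × 0.972 + 15000 × 0.374 = 2624 + 5610 = 8234
Net migration: Band 1 + 100 → 8473; Band 2 − 90 → 15428; Band 3 + 40 → 10484; Band 4 − 220 → 12686; Band 5 + 150 → 8384
→ [8473, 15428, 10484, 12686, 8384]
[period 2]
Births: 15428 × 0.434 = 6696  |  10484 × 0.271 = 2841 ⇒ total 9537
Band 2: 8473 × 0.976 = 8270
Band 3: 15428 × 0.967 = 14919
Band 4: 10484 × 0.949 = 9949
Band 5: 12686 × 0.972 + 8384 × 0.374 = 12331 + 3136 = 15467
Net migration: Band 1 + 100 → 9637; Band 2 − 90 → 8180; Band 3 + 40 → 14959; Band 4 − 220 → 9729; Band 5 + 150 → 15617
→ [9637, 8180, 14959, 9729, 15617]

9537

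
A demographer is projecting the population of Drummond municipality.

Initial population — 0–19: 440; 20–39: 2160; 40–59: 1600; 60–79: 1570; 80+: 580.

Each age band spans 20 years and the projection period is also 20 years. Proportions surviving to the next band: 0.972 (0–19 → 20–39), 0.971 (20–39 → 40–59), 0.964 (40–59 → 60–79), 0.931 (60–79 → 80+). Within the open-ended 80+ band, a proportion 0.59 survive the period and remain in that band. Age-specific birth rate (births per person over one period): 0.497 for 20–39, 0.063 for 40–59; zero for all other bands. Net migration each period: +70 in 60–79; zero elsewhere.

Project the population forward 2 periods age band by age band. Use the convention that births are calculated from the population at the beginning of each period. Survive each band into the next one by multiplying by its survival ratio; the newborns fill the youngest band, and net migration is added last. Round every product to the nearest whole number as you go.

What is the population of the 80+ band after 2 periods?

2565

(Bands numbered youngest = 1 to oldest = 5.)
— Period 1 —
Births: 2160 × 0.497 = 1074  |  1600 × 0.063 = 101 → total 1175
Band 2: 440 × 0.972 = 428
Band 3: 2160 × 0.971 = 2097
Band 4: 1600 × 0.964 = 1542
Band 5: 1570 × 0.931 + 580 × 0.59 = 1462 + 342 = 1804
Net migration: Band 4 + 70 → 1612
Population now: 0–19=1175, 20–39=428, 40–59=2097, 60–79=1612, 80+=1804
— Period 2 —
Births: 428 × 0.497 = 213  |  2097 × 0.063 = 132 → total 345
Band 2: 1175 × 0.972 = 1142
Band 3: 428 × 0.971 = 416
Band 4: 2097 × 0.964 = 2022
Band 5: 1612 × 0.931 + 1804 × 0.59 = 1501 + 1064 = 2565
Net migration: Band 4 + 70 → 2092
Population now: 0–19=345, 20–39=1142, 40–59=416, 60–79=2092, 80+=2565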